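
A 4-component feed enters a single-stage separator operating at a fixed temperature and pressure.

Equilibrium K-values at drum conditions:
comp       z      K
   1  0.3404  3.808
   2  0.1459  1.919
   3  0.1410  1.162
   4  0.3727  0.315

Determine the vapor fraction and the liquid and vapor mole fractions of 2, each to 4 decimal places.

Newton iteration, ψ⁰ = 0.5:
  ψ = 0.5000: g = 0.12232, g' = -0.9300 → ψ = 0.6315
  ψ = 0.6315: g = 0.00028, g' = -0.9445 → ψ = 0.6318
Converged at ψ = 0.6318.
Compositions from xᵢ = zᵢ/(1+ψ(Kᵢ−1)), yᵢ = Kᵢxᵢ:
  1: x = 0.1227, y = 0.4673
  2: x = 0.0923, y = 0.1771
  3: x = 0.1279, y = 0.1486
  4: x = 0.6571, y = 0.2070

ψ = 0.6318, x_2 = 0.0923, y_2 = 0.1771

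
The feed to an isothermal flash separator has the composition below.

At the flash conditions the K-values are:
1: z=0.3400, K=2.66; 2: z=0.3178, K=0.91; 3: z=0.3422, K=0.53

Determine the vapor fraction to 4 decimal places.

Rachford–Rice: g(ψ) = Σ zᵢ(Kᵢ−1)/(1+ψ(Kᵢ−1)) = 0.
g(0) = ΣzᵢKᵢ − 1 = 0.3750 and g(1) = 1 − Σzᵢ/Kᵢ = -0.1227, so a root lies in (0, 1).
Iterate (Newton) starting at ψ = 0.5:
  ψ = 0.5000: g = 0.06823, g' = -0.4118 → ψ = 0.6657
  ψ = 0.6657: g = 0.00362, g' = -0.3744 → ψ = 0.6754
Converged at ψ = 0.6754.

ψ = 0.6754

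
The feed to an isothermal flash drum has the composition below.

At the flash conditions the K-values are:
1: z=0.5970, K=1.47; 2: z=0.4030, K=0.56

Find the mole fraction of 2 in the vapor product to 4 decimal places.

y_2 = 0.2892

Rachford–Rice: g(β) = Σ zᵢ(Kᵢ−1)/(1+β(Kᵢ−1)) = 0.
Check two-phase: ΣzᵢKᵢ = 1.1033 > 1 and Σzᵢ/Kᵢ = 1.1258 > 1, so g(0) = 0.1033 > 0 and g(1) = -0.1258 < 0.
Binary case is linear: z₁(K₁−1)(1+β(K₂−1)) + z₂(K₂−1)(1+β(K₁−1)) = 0
⇒ β = [z₁(K₁−1)+z₂(K₂−1)] / [−(K₁−1)(K₂−1)] = 0.10327/0.20680 = 0.4994
Compositions from xᵢ = zᵢ/(1+β(Kᵢ−1)), yᵢ = Kᵢxᵢ:
  1: x = 0.4835, y = 0.7108
  2: x = 0.5165, y = 0.2892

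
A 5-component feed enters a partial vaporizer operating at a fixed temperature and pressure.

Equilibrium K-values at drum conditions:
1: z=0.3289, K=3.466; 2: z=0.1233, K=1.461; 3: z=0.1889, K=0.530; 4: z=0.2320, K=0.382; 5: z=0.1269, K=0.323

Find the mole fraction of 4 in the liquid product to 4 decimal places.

Let ψ = V/F and solve Σ zᵢ(Kᵢ−1)/(1+ψ(Kᵢ−1)) = 0.
Feasibility: ΣzᵢKᵢ = 1.5498, Σzᵢ/Kᵢ = 1.5359 — both > 1, two phases present.
Newton–Raphson from ψ = 0.55:
  ψ = 0.5500: g = -0.08426, g' = -0.8038 → ψ = 0.4452
  ψ = 0.4452: g = 0.00075, g' = -0.8271 → ψ = 0.4461
Converged at ψ = 0.4461.
Compositions from xᵢ = zᵢ/(1+ψ(Kᵢ−1)), yᵢ = Kᵢxᵢ:
  1: x = 0.1566, y = 0.5428
  2: x = 0.1023, y = 0.1494
  3: x = 0.2390, y = 0.1267
  4: x = 0.3203, y = 0.1224
  5: x = 0.1818, y = 0.0587

x_4 = 0.3203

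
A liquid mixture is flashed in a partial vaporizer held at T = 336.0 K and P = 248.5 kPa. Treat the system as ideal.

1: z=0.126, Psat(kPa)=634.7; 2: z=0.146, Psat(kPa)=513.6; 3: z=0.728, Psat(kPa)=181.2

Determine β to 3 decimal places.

Raoult's law: Kᵢ = Pᵢˢᵃᵗ/P = Pᵢˢᵃᵗ/248.5.
  K_1 = 634.7/248.5 = 2.55412, K_2 = 513.6/248.5 = 2.06680, K_3 = 181.2/248.5 = 0.72918
Material balance + equilibrium reduce to Σ zᵢ(Kᵢ−1)/(1+β(Kᵢ−1)) = 0.
g(0) = ΣzᵢKᵢ − 1 = 0.154 and g(1) = 1 − Σzᵢ/Kᵢ = -0.118, so a root lies in (0, 1).
Newton–Raphson from β = 0.32:
  β = 0.320: g = 0.0310, g' = -0.292 → β = 0.426
  β = 0.426: g = 0.0020, g' = -0.257 → β = 0.434
Converged at β = 0.434.

β = 0.434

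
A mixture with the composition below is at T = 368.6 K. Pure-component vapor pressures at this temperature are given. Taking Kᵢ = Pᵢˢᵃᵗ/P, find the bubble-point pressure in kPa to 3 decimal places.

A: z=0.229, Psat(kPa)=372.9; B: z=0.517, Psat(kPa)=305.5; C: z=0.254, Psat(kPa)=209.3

At the bubble point ψ → 0, so ΣzᵢKᵢ = 1 with Kᵢ = Pᵢˢᵃᵗ/P ⇒ P = ΣzᵢPᵢˢᵃᵗ.
P = 0.229·372.9 + 0.517·305.5 + 0.254·209.3 = 296.500 kPa

Pbub = 296.500 kPa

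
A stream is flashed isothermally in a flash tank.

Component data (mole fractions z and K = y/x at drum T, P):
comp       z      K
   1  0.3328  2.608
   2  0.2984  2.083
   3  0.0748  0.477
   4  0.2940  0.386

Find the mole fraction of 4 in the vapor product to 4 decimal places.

Rachford–Rice: g(β) = Σ zᵢ(Kᵢ−1)/(1+β(Kᵢ−1)) = 0.
Feasibility: ΣzᵢKᵢ = 1.6387, Σzᵢ/Kᵢ = 1.1893 — both > 1, two phases present.
Newton–Raphson from β = 0.69:
  β = 0.6900: g = 0.06422, g' = -0.6918 → β = 0.7828
  β = 0.7828: g = -0.00202, g' = -0.7408 → β = 0.7801
Converged at β = 0.7801.
Compositions from xᵢ = zᵢ/(1+β(Kᵢ−1)), yᵢ = Kᵢxᵢ:
  1: x = 0.1476, y = 0.3850
  2: x = 0.1617, y = 0.3369
  3: x = 0.1263, y = 0.0603
  4: x = 0.5643, y = 0.2178

y_4 = 0.2178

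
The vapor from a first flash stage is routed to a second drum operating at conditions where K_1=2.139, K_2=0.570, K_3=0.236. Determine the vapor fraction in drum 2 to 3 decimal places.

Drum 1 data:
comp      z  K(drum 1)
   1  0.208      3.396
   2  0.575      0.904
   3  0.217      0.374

V/F (drum 2) = 0.133

Drum 1:
Material balance + equilibrium reduce to Σ zᵢ(Kᵢ−1)/(1+ψ₁(Kᵢ−1)) = 0.
g(0) = ΣzᵢKᵢ − 1 = 0.307 and g(1) = 1 − Σzᵢ/Kᵢ = -0.278, so a root lies in (0, 1).
Newton iteration, ψ₁⁰ = 0.5:
  ψ₁ = 0.500: g = -0.0290, g' = -0.433 → ψ₁ = 0.433
  ψ₁ = 0.433: g = 0.0006, g' = -0.453 → ψ₁ = 0.434
Converged at ψ₁ = 0.434.
Drum-1 compositions:
  1: x = 0.102, y = 0.346
  2: x = 0.600, y = 0.542
  3: x = 0.298, y = 0.111
Drum-2 feed = drum-1 vapor: z₂ = (0.3461, 0.5424, 0.1115).
Drum 2:
Let ψ₂ = V/F and solve Σ zᵢ(Kᵢ−1)/(1+ψ₂(Kᵢ−1)) = 0.
Feasibility: ΣzᵢKᵢ = 1.076, Σzᵢ/Kᵢ = 1.586 — both > 1, two phases present.
Newton–Raphson from ψ₂ = 0.66:
  ψ₂ = 0.660: g = -0.2724, g' = -0.607 → ψ₂ = 0.211
  ψ₂ = 0.211: g = -0.0402, g' = -0.506 → ψ₂ = 0.131
  ψ₂ = 0.131: g = 0.0010, g' = -0.533 → ψ₂ = 0.133
Converged at ψ₂ = 0.133.
  1: x = 0.300, y = 0.643
  2: x = 0.575, y = 0.328
  3: x = 0.124, y = 0.029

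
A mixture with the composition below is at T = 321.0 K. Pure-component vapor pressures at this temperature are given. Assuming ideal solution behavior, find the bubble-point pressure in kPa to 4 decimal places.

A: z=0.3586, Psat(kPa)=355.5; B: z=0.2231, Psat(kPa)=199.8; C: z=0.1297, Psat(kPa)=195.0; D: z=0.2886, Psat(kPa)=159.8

At the bubble point ψ → 0, so ΣzᵢKᵢ = 1 with Kᵢ = Pᵢˢᵃᵗ/P ⇒ P = ΣzᵢPᵢˢᵃᵗ.
P = 0.3586·355.5 + 0.2231·199.8 + 0.1297·195.0 + 0.2886·159.8 = 243.4675 kPa

Pbub = 243.4675 kPa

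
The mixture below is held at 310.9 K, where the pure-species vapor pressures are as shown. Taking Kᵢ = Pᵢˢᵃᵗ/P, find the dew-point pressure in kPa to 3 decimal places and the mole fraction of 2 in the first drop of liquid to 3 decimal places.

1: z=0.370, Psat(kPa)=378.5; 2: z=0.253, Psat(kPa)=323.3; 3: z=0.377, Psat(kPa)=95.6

At the dew point ψ → 1, so Σzᵢ/Kᵢ = 1 with Kᵢ = Pᵢˢᵃᵗ/P ⇒ 1/P = Σzᵢ/Pᵢˢᵃᵗ.
1/P = 0.370/378.5 + 0.253/323.3 + 0.377/95.6 = 0.005704 ⇒ P = 175.327 kPa
xᵢ = zᵢP/Pᵢˢᵃᵗ ⇒ x_2 = 0.253·175.327/323.3 = 0.137

Pdew = 175.327 kPa, x_2 = 0.137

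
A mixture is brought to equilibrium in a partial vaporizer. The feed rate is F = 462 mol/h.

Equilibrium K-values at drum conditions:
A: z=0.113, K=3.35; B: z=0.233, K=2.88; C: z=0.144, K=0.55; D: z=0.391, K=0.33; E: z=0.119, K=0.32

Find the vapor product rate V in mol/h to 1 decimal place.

V = 106.4 mol/h

Rachford–Rice: g(ψ) = Σ zᵢ(Kᵢ−1)/(1+ψ(Kᵢ−1)) = 0.
Check two-phase: ΣzᵢKᵢ = 1.296 > 1 and Σzᵢ/Kᵢ = 1.933 > 1, so g(0) = 0.296 > 0 and g(1) = -0.933 < 0.
Iterate (Newton) starting at ψ = 0.5:
  ψ = 0.500: g = -0.2523, g' = -0.922 → ψ = 0.227
  ψ = 0.227: g = 0.0038, g' = -1.028 → ψ = 0.230
Converged at ψ = 0.230.
Then V = ψ·F = 0.2303·462 = 106.4 mol/h and L = F − V = 355.6 mol/h.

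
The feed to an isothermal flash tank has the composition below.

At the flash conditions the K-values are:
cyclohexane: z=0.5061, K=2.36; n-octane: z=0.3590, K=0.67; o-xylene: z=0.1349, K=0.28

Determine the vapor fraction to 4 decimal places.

Rachford–Rice: g(ψ) = Σ zᵢ(Kᵢ−1)/(1+ψ(Kᵢ−1)) = 0.
Feasibility: ΣzᵢKᵢ = 1.4727, Σzᵢ/Kᵢ = 1.2321 — both > 1, two phases present.
Newton iteration, ψ⁰ = 0.58:
  ψ = 0.5800: g = 0.07150, g' = -0.5585 → ψ = 0.7080
  ψ = 0.7080: g = -0.00206, g' = -0.6005 → ψ = 0.7046
Converged at ψ = 0.7046.

ψ = 0.7046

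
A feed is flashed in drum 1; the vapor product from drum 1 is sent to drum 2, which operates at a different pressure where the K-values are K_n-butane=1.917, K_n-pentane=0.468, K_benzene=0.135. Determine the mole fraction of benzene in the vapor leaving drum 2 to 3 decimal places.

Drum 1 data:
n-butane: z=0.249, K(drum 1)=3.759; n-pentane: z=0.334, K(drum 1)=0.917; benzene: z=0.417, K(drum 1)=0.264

y_benzene (drum 2) = 0.027

Drum 1:
Let ψ₁ = V/F and solve Σ zᵢ(Kᵢ−1)/(1+ψ₁(Kᵢ−1)) = 0.
Check two-phase: ΣzᵢKᵢ = 1.352 > 1 and Σzᵢ/Kᵢ = 2.010 > 1, so g(0) = 0.352 > 0 and g(1) = -1.010 < 0.
Newton–Raphson from ψ₁ = 0.5:
  ψ₁ = 0.500: g = -0.2258, g' = -0.903 → ψ₁ = 0.250
  ψ₁ = 0.250: g = 0.0023, g' = -1.006 → ψ₁ = 0.252
Converged at ψ₁ = 0.252.
Drum-1 compositions:
  n-butane: x = 0.147, y = 0.552
  n-pentane: x = 0.341, y = 0.313
  benzene: x = 0.512, y = 0.135
Drum-2 feed = drum-1 vapor: z₂ = (0.5520, 0.3128, 0.1352).
Drum 2:
Rachford–Rice: g(ψ₂) = Σ zᵢ(Kᵢ−1)/(1+ψ₂(Kᵢ−1)) = 0.
g(0) = ΣzᵢKᵢ − 1 = 0.223 and g(1) = 1 − Σzᵢ/Kᵢ = -0.958, so a root lies in (0, 1).
Iterate (Newton) starting at ψ₂ = 0.5:
  ψ₂ = 0.500: g = -0.0857, g' = -0.697 → ψ₂ = 0.377
  ψ₂ = 0.377: g = -0.0055, g' = -0.618 → ψ₂ = 0.368
Converged at ψ₂ = 0.368.
  n-butane: x = 0.413, y = 0.791
  n-pentane: x = 0.389, y = 0.182
  benzene: x = 0.198, y = 0.027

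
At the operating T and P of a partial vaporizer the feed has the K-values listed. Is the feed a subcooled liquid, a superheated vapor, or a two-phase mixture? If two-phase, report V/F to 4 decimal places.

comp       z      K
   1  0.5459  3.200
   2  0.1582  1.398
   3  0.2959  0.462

ΣzᵢKᵢ = 2.1047; Σzᵢ/Kᵢ = 0.9242.
Since Σzᵢ/Kᵢ < 1 the mixture is above its dew point — single vapor phase.

superheated vapor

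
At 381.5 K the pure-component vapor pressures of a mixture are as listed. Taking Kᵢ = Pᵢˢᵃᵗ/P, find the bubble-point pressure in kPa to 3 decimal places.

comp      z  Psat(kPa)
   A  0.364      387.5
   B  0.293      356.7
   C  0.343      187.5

At the bubble point ψ → 0, so ΣzᵢKᵢ = 1 with Kᵢ = Pᵢˢᵃᵗ/P ⇒ P = ΣzᵢPᵢˢᵃᵗ.
P = 0.364·387.5 + 0.293·356.7 + 0.343·187.5 = 309.876 kPa

Pbub = 309.876 kPa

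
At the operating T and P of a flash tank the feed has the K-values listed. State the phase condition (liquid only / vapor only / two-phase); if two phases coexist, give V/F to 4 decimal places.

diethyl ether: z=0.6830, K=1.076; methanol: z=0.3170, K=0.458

ΣzᵢKᵢ = 0.8801; Σzᵢ/Kᵢ = 1.3269.
Since ΣzᵢKᵢ < 1 the mixture is below its bubble point — single liquid phase.

liquid only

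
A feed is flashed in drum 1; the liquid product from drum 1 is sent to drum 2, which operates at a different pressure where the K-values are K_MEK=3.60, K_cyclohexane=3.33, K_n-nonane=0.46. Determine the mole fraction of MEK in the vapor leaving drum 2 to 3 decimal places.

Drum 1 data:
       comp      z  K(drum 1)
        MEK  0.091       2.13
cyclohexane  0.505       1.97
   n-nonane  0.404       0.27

y_MEK (drum 2) = 0.093

Drum 1:
Newton iteration, ψ₁⁰ = 0.5:
  ψ₁ = 0.500: g = -0.0689, g' = -0.797 → ψ₁ = 0.414
  ψ₁ = 0.414: g = -0.0028, g' = -0.738 → ψ₁ = 0.410
Converged at ψ₁ = 0.410.
Drum-1 compositions:
  MEK: x = 0.062, y = 0.132
  cyclohexane: x = 0.361, y = 0.712
  n-nonane: x = 0.576, y = 0.156
Drum-2 feed = drum-1 liquid: z₂ = (0.0622, 0.3614, 0.5764).
Drum 2:
Rachford–Rice: g(ψ₂) = Σ zᵢ(Kᵢ−1)/(1+ψ₂(Kᵢ−1)) = 0.
g(0) = ΣzᵢKᵢ − 1 = 0.692 and g(1) = 1 − Σzᵢ/Kᵢ = -0.379, so a root lies in (0, 1).
Newton iteration, ψ₂⁰ = 0.63:
  ψ₂ = 0.630: g = -0.0693, g' = -0.769 → ψ₂ = 0.540
  ψ₂ = 0.540: g = 0.0008, g' = -0.792 → ψ₂ = 0.541
Converged at ψ₂ = 0.541.
  MEK: x = 0.026, y = 0.093
  cyclohexane: x = 0.160, y = 0.532
  n-nonane: x = 0.814, y = 0.375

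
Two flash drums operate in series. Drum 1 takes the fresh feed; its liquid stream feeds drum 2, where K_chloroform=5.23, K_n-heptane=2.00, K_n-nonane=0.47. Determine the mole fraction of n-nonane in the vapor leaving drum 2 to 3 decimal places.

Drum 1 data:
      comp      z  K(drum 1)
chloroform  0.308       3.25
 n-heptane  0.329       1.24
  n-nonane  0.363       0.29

Drum 1:
Rachford–Rice: g(ψ₁) = Σ zᵢ(Kᵢ−1)/(1+ψ₁(Kᵢ−1)) = 0.
Feasibility: ΣzᵢKᵢ = 1.514, Σzᵢ/Kᵢ = 1.612 — both > 1, two phases present.
Iterate (Newton) starting at ψ₁ = 0.5:
  ψ₁ = 0.500: g = -0.0030, g' = -0.800 → ψ₁ = 0.496
Converged at ψ₁ = 0.496.
Drum-1 compositions:
  chloroform: x = 0.146, y = 0.473
  n-heptane: x = 0.294, y = 0.365
  n-nonane: x = 0.561, y = 0.163
Drum-2 feed = drum-1 liquid: z₂ = (0.1455, 0.2940, 0.5605).
Drum 2:
Material balance + equilibrium reduce to Σ zᵢ(Kᵢ−1)/(1+ψ₂(Kᵢ−1)) = 0.
Feasibility: ΣzᵢKᵢ = 1.612, Σzᵢ/Kᵢ = 1.367 — both > 1, two phases present.
Newton–Raphson from ψ₂ = 0.5:
  ψ₂ = 0.500: g = -0.0106, g' = -0.690 → ψ₂ = 0.485
Converged at ψ₂ = 0.485.
  chloroform: x = 0.048, y = 0.249
  n-heptane: x = 0.198, y = 0.396
  n-nonane: x = 0.754, y = 0.355

y_n-nonane (drum 2) = 0.355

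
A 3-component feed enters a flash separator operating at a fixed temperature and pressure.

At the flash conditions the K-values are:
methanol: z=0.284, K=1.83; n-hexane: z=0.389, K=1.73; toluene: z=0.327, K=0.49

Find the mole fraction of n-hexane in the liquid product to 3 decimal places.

x_n-hexane = 0.235

Rachford–Rice: g(V/F) = Σ zᵢ(Kᵢ−1)/(1+V/F(Kᵢ−1)) = 0.
Feasibility: ΣzᵢKᵢ = 1.353, Σzᵢ/Kᵢ = 1.047 — both > 1, two phases present.
Newton iteration, V/F⁰ = 0.62:
  V/F = 0.620: g = 0.1072, g' = -0.365 → V/F = 0.913
  V/F = 0.913: g = -0.0078, g' = -0.436 → V/F = 0.896
  V/F = 0.896: g = -0.0001, g' = -0.428 → V/F = 0.895
Converged at V/F = 0.895.
Compositions from xᵢ = zᵢ/(1+V/F(Kᵢ−1)), yᵢ = Kᵢxᵢ:
  methanol: x = 0.163, y = 0.298
  n-hexane: x = 0.235, y = 0.407
  toluene: x = 0.602, y = 0.295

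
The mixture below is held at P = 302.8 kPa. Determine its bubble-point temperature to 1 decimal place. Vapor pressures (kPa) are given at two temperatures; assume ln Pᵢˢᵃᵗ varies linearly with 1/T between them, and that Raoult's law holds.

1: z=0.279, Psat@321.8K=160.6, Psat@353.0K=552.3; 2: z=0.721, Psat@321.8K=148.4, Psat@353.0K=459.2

T = 339.6 K

Bubble-point temperature: ΣzᵢPᵢˢᵃᵗ(T) = P. Interpolate ln Pᵢˢᵃᵗ = aᵢ + bᵢ/T.
  T = 321.8 K: ΣzᵢPᵢˢᵃᵗ = 151.80 kPa
  T = 353.0 K: ΣzᵢPᵢˢᵃᵗ = 485.17 kPa
  T = 337.4 K: ΣzᵢPᵢˢᵃᵗ = 278.69 kPa
  T = 345.2 K: ΣzᵢPᵢˢᵃᵗ = 370.00 kPa
  T = 341.3 K: ΣzᵢPᵢˢᵃᵗ = 321.63 kPa
  T = 339.4 K: ΣzᵢPᵢˢᵃᵗ = 300.07 kPa
Interpolating between 339.4 K and 341.3 K gives T ≈ 339.6 K.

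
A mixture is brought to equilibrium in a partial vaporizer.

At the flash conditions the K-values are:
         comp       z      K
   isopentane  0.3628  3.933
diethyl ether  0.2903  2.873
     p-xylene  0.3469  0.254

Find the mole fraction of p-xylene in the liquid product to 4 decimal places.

Newton iteration, V/F⁰ = 0.5:
  V/F = 0.5000: g = 0.29946, g' = -1.2757 → V/F = 0.7347
  V/F = 0.7347: g = -0.00660, g' = -1.4394 → V/F = 0.7302
  V/F = 0.7302: g = -0.00002, g' = -1.4292 → V/F = 0.7301
Converged at V/F = 0.7301.
Compositions from xᵢ = zᵢ/(1+V/F(Kᵢ−1)), yᵢ = Kᵢxᵢ:
  isopentane: x = 0.1155, y = 0.4542
  diethyl ether: x = 0.1226, y = 0.3523
  p-xylene: x = 0.7619, y = 0.1935

x_p-xylene = 0.7619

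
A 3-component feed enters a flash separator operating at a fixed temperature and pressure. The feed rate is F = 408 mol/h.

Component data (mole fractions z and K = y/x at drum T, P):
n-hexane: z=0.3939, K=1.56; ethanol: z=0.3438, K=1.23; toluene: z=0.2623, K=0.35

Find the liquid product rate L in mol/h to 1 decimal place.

L = 215.6 mol/h

Rachford–Rice: g(ψ) = Σ zᵢ(Kᵢ−1)/(1+ψ(Kᵢ−1)) = 0.
g(0) = ΣzᵢKᵢ − 1 = 0.1292 and g(1) = 1 − Σzᵢ/Kᵢ = -0.2814, so a root lies in (0, 1).
Iterate (Newton) starting at ψ = 0.6:
  ψ = 0.6000: g = -0.04491, g' = -0.3811 → ψ = 0.4822
  ψ = 0.4822: g = -0.00345, g' = -0.3264 → ψ = 0.4716
  ψ = 0.4716: g = -0.00002, g' = -0.3226 → ψ = 0.4715
Converged at ψ = 0.4715.
Then V = ψ·F = 0.4715·408 = 192.4 mol/h and L = F − V = 215.6 mol/h.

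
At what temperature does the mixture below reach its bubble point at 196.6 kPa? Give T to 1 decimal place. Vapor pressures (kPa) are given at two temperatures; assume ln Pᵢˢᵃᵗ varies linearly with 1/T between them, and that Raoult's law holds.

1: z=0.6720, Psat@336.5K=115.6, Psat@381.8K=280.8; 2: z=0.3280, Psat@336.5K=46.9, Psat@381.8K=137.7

Bubble-point temperature: ΣzᵢPᵢˢᵃᵗ(T) = P. Interpolate ln Pᵢˢᵃᵗ = aᵢ + bᵢ/T.
  T = 336.5 K: ΣzᵢPᵢˢᵃᵗ = 93.07 kPa
  T = 381.8 K: ΣzᵢPᵢˢᵃᵗ = 233.86 kPa
  T = 359.1 K: ΣzᵢPᵢˢᵃᵗ = 151.62 kPa
  T = 370.5 K: ΣzᵢPᵢˢᵃᵗ = 189.71 kPa
  T = 376.1 K: ΣzᵢPᵢˢᵃᵗ = 210.76 kPa
  T = 373.3 K: ΣzᵢPᵢˢᵃᵗ = 200.04 kPa
Interpolating between 370.5 K and 373.3 K gives T ≈ 372.4 K.

T = 372.4 K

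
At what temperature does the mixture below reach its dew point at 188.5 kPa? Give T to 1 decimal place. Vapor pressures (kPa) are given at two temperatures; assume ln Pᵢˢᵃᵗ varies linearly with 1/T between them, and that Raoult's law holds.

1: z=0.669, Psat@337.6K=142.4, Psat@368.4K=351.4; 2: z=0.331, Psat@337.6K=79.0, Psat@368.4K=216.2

Dew-point temperature: Σzᵢ·P/Pᵢˢᵃᵗ(T) = 1. Interpolate ln Pᵢˢᵃᵗ = aᵢ + bᵢ/T.
  T = 337.6 K: ΣzᵢP/Pᵢˢᵃᵗ = 1.6754
  T = 368.4 K: ΣzᵢP/Pᵢˢᵃᵗ = 0.6475
  T = 353.0 K: ΣzᵢP/Pᵢˢᵃᵗ = 1.0198
  T = 360.7 K: ΣzᵢP/Pᵢˢᵃᵗ = 0.8086
  T = 356.9 K: ΣzᵢP/Pᵢˢᵃᵗ = 0.9055
  T = 354.9 K: ΣzᵢP/Pᵢˢᵃᵗ = 0.9621
  T = 353.9 K: ΣzᵢP/Pᵢˢᵃᵗ = 0.9920
Interpolating between 353.0 K and 353.9 K gives T ≈ 353.6 K.

T = 353.6 K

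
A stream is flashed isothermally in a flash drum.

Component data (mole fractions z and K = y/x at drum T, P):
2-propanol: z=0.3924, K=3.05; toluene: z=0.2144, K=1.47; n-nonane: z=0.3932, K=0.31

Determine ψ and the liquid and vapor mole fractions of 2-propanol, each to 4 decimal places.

Let ψ = V/F and solve Σ zᵢ(Kᵢ−1)/(1+ψ(Kᵢ−1)) = 0.
Check two-phase: ΣzᵢKᵢ = 1.6339 > 1 and Σzᵢ/Kᵢ = 1.5429 > 1, so g(0) = 0.6339 > 0 and g(1) = -0.5429 < 0.
Newton iteration, ψ⁰ = 0.3:
  ψ = 0.3000: g = 0.24428, g' = -0.9663 → ψ = 0.5528
  ψ = 0.5528: g = 0.01847, g' = -0.8815 → ψ = 0.5738
  ψ = 0.5738: g = -0.00009, g' = -0.8905 → ψ = 0.5736
Converged at ψ = 0.5736.
Compositions from xᵢ = zᵢ/(1+ψ(Kᵢ−1)), yᵢ = Kᵢxᵢ:
  2-propanol: x = 0.1803, y = 0.5500
  toluene: x = 0.1689, y = 0.2482
  n-nonane: x = 0.6508, y = 0.2017

ψ = 0.5736, x_2-propanol = 0.1803, y_2-propanol = 0.5500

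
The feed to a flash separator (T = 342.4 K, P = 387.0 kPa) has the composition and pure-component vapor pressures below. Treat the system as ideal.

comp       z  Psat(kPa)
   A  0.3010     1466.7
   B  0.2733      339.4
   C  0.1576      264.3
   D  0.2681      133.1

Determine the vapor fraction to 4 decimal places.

Raoult's law: Kᵢ = Pᵢˢᵃᵗ/P = Pᵢˢᵃᵗ/387.0.
  K_A = 1466.7/387.0 = 3.789922, K_B = 339.4/387.0 = 0.877003, K_C = 264.3/387.0 = 0.682946, K_D = 133.1/387.0 = 0.343928
Iterate (Newton) starting at ψ = 0.7:
  ψ = 0.7000: g = -0.14190, g' = -0.6944 → ψ = 0.4957
  ψ = 0.4957: g = -0.00332, g' = -0.6930 → ψ = 0.4909
Converged at ψ = 0.4909.

ψ = 0.4909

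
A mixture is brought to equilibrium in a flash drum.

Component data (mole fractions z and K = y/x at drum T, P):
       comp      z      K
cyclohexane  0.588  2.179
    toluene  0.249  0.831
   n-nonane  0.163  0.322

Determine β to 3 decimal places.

β = 0.905

Material balance + equilibrium reduce to Σ zᵢ(Kᵢ−1)/(1+β(Kᵢ−1)) = 0.
Check two-phase: ΣzᵢKᵢ = 1.541 > 1 and Σzᵢ/Kᵢ = 1.076 > 1, so g(0) = 0.541 > 0 and g(1) = -0.076 < 0.
Iterate (Newton) starting at β = 0.41:
  β = 0.410: g = 0.2691, g' = -0.523 → β = 0.924
  β = 0.924: g = -0.0140, g' = -0.734 → β = 0.905
Converged at β = 0.905.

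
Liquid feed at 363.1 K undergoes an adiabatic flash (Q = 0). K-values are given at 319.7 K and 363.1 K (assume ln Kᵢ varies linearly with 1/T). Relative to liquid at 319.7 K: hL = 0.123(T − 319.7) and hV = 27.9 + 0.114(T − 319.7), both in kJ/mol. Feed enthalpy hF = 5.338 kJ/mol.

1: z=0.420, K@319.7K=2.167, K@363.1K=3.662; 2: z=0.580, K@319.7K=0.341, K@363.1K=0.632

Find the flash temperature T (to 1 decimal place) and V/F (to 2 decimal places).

T = 322.0 K, V/F = 0.18

Adiabatic flash: solve Rachford–Rice at each trial T, then check hF = ψ·hV(T) + (1−ψ)·hL(T).
  T = 319.7 K: K = (2.167, 0.341), RR gives ψ = 0.140, H_out = 3.915 kJ/mol
  T = 363.1 K: K = (3.662, 0.632), RR gives ψ = 0.923, H_out = 30.741 kJ/mol
  T = 341.4 K: K = (2.864, 0.473), RR gives ψ = 0.487, H_out = 16.148 kJ/mol
  T = 330.5 K: K = (2.501, 0.404), RR gives ψ = 0.318, H_out = 10.168 kJ/mol
  T = 325.1 K: K = (2.331, 0.372), RR gives ψ = 0.232, H_out = 7.139 kJ/mol
  T = 322.4 K: K = (2.248, 0.356), RR gives ψ = 0.188, H_out = 5.560 kJ/mol
  T = 321.0 K: K = (2.206, 0.348), RR gives ψ = 0.163, H_out = 4.717 kJ/mol
Linear interpolation between T = 321.0 (H_out = 4.717) and T = 322.4 (H_out = 5.560) on hF = 5.338 gives T ≈ 322.0 K, at which ψ = 0.18.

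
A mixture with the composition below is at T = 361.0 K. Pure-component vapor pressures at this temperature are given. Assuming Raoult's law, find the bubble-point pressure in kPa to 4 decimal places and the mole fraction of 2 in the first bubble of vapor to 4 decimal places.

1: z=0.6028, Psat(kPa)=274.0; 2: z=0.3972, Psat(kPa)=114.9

Pbub = 210.8055 kPa, y_2 = 0.2165

At the bubble point ψ → 0, so ΣzᵢKᵢ = 1 with Kᵢ = Pᵢˢᵃᵗ/P ⇒ P = ΣzᵢPᵢˢᵃᵗ.
P = 0.6028·274.0 + 0.3972·114.9 = 210.8055 kPa
yᵢ = zᵢPᵢˢᵃᵗ/P ⇒ y_2 = 0.3972·114.9/210.8055 = 0.2165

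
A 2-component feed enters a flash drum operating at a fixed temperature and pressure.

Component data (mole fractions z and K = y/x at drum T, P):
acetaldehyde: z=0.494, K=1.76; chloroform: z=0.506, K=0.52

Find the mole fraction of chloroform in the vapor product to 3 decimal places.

Rachford–Rice: g(β) = Σ zᵢ(Kᵢ−1)/(1+β(Kᵢ−1)) = 0.
g(0) = ΣzᵢKᵢ − 1 = 0.133 and g(1) = 1 − Σzᵢ/Kᵢ = -0.254, so a root lies in (0, 1).
Binary case is linear: z₁(K₁−1)(1+β(K₂−1)) + z₂(K₂−1)(1+β(K₁−1)) = 0
⇒ β = [z₁(K₁−1)+z₂(K₂−1)] / [−(K₁−1)(K₂−1)] = 0.1326/0.3648 = 0.363
Compositions from xᵢ = zᵢ/(1+β(Kᵢ−1)), yᵢ = Kᵢxᵢ:
  acetaldehyde: x = 0.387, y = 0.681
  chloroform: x = 0.613, y = 0.319

y_chloroform = 0.319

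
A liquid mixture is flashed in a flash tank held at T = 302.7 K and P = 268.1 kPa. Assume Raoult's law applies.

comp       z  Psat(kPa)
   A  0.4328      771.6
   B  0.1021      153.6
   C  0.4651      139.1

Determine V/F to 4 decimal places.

V/F = 0.6153

Raoult's law: Kᵢ = Pᵢˢᵃᵗ/P = Pᵢˢᵃᵗ/268.1.
  K_A = 771.6/268.1 = 2.878031, K_B = 153.6/268.1 = 0.572921, K_C = 139.1/268.1 = 0.518836
Rachford–Rice: g(V/F) = Σ zᵢ(Kᵢ−1)/(1+V/F(Kᵢ−1)) = 0.
Check two-phase: ΣzᵢKᵢ = 1.5454 > 1 and Σzᵢ/Kᵢ = 1.2250 > 1, so g(0) = 0.5454 > 0 and g(1) = -0.2250 < 0.
Newton iteration, V/F⁰ = 0.43:
  V/F = 0.4300: g = 0.11409, g' = -0.6663 → V/F = 0.6012
  V/F = 0.6012: g = 0.00821, g' = -0.5836 → V/F = 0.6153
Converged at V/F = 0.6153.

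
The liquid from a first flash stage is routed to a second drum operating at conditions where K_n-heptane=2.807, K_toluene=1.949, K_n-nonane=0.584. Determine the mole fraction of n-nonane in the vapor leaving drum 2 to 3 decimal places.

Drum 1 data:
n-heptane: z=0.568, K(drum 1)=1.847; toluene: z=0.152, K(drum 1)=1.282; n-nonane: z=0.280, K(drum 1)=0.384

Drum 1:
Material balance + equilibrium reduce to Σ zᵢ(Kᵢ−1)/(1+ψ₁(Kᵢ−1)) = 0.
Check two-phase: ΣzᵢKᵢ = 1.351 > 1 and Σzᵢ/Kᵢ = 1.155 > 1, so g(0) = 0.351 > 0 and g(1) = -0.155 < 0.
Iterate (Newton) starting at ψ₁ = 0.38:
  ψ₁ = 0.380: g = 0.1775, g' = -0.424 → ψ₁ = 0.798
  ψ₁ = 0.798: g = -0.0174, g' = -0.564 → ψ₁ = 0.768
  ψ₁ = 0.768: g = -0.0004, g' = -0.540 → ψ₁ = 0.767
Converged at ψ₁ = 0.767.
Drum-1 compositions:
  n-heptane: x = 0.344, y = 0.636
  toluene: x = 0.125, y = 0.160
  n-nonane: x = 0.531, y = 0.204
Drum-2 feed = drum-1 liquid: z₂ = (0.3443, 0.1250, 0.5307).
Drum 2:
Let ψ₂ = V/F and solve Σ zᵢ(Kᵢ−1)/(1+ψ₂(Kᵢ−1)) = 0.
Check two-phase: ΣzᵢKᵢ = 1.520 > 1 and Σzᵢ/Kᵢ = 1.095 > 1, so g(0) = 0.520 > 0 and g(1) = -0.095 < 0.
Iterate (Newton) starting at ψ₂ = 0.33:
  ψ₂ = 0.330: g = 0.2242, g' = -0.630 → ψ₂ = 0.686
  ψ₂ = 0.686: g = 0.0408, g' = -0.445 → ψ₂ = 0.777
  ψ₂ = 0.777: g = 0.0007, g' = -0.432 → ψ₂ = 0.779
Converged at ψ₂ = 0.779.
  n-heptane: x = 0.143, y = 0.401
  toluene: x = 0.072, y = 0.140
  n-nonane: x = 0.785, y = 0.459

y_n-nonane (drum 2) = 0.459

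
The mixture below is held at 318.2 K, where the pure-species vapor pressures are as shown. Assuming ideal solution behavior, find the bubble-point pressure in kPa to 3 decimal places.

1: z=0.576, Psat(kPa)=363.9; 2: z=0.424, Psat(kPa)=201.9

Pbub = 295.212 kPa

At the bubble point ψ → 0, so ΣzᵢKᵢ = 1 with Kᵢ = Pᵢˢᵃᵗ/P ⇒ P = ΣzᵢPᵢˢᵃᵗ.
P = 0.576·363.9 + 0.424·201.9 = 295.212 kPa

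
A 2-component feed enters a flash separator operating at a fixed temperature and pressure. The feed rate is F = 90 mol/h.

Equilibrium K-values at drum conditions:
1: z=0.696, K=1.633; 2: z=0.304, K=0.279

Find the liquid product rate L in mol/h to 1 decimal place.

L = 46.3 mol/h

Let ψ = V/F and solve Σ zᵢ(Kᵢ−1)/(1+ψ(Kᵢ−1)) = 0.
Check two-phase: ΣzᵢKᵢ = 1.221 > 1 and Σzᵢ/Kᵢ = 1.516 > 1, so g(0) = 0.221 > 0 and g(1) = -0.516 < 0.
Binary case is linear: z₁(K₁−1)(1+ψ(K₂−1)) + z₂(K₂−1)(1+ψ(K₁−1)) = 0
⇒ ψ = [z₁(K₁−1)+z₂(K₂−1)] / [−(K₁−1)(K₂−1)] = 0.2214/0.4564 = 0.485
Then V = ψ·F = 0.4851·90 = 43.7 mol/h and L = F − V = 46.3 mol/h.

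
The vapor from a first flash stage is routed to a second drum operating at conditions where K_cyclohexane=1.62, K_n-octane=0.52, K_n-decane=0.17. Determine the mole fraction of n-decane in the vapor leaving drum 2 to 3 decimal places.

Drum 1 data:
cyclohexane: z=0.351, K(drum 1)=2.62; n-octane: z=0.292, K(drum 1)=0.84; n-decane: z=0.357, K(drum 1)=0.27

y_n-decane (drum 2) = 0.032

Drum 1:
Newton iteration, ψ₁⁰ = 0.5:
  ψ₁ = 0.500: g = -0.1470, g' = -0.762 → ψ₁ = 0.307
  ψ₁ = 0.307: g = -0.0053, g' = -0.735 → ψ₁ = 0.300
Converged at ψ₁ = 0.300.
Drum-1 compositions:
  cyclohexane: x = 0.236, y = 0.619
  n-octane: x = 0.307, y = 0.258
  n-decane: x = 0.457, y = 0.123
Drum-2 feed = drum-1 vapor: z₂ = (0.6190, 0.2576, 0.1234).
Drum 2:
Material balance + equilibrium reduce to Σ zᵢ(Kᵢ−1)/(1+ψ₂(Kᵢ−1)) = 0.
g(0) = ΣzᵢKᵢ − 1 = 0.158 and g(1) = 1 − Σzᵢ/Kᵢ = -0.603, so a root lies in (0, 1).
Iterate (Newton) starting at ψ₂ = 0.5:
  ψ₂ = 0.500: g = -0.0449, g' = -0.490 → ψ₂ = 0.408
  ψ₂ = 0.408: g = -0.0026, g' = -0.438 → ψ₂ = 0.403
Converged at ψ₂ = 0.403.
  cyclohexane: x = 0.495, y = 0.802
  n-octane: x = 0.319, y = 0.166
  n-decane: x = 0.185, y = 0.032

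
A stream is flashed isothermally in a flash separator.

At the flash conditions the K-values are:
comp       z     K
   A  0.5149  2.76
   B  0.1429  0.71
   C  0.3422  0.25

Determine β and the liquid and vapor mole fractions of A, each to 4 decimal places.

Rachford–Rice: g(β) = Σ zᵢ(Kᵢ−1)/(1+β(Kᵢ−1)) = 0.
Feasibility: ΣzᵢKᵢ = 1.6081, Σzᵢ/Kᵢ = 1.7566 — both > 1, two phases present.
Newton iteration, β⁰ = 0.52:
  β = 0.5200: g = 0.00364, g' = -0.9688 → β = 0.5238
Converged at β = 0.5238.
Compositions from xᵢ = zᵢ/(1+β(Kᵢ−1)), yᵢ = Kᵢxᵢ:
  A: x = 0.2679, y = 0.7395
  B: x = 0.1685, y = 0.1196
  C: x = 0.5636, y = 0.1409

β = 0.5238, x_A = 0.2679, y_A = 0.7395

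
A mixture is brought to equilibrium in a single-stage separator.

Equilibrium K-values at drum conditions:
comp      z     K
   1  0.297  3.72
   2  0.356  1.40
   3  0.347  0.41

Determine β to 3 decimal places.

Let β = V/F and solve Σ zᵢ(Kᵢ−1)/(1+β(Kᵢ−1)) = 0.
Check two-phase: ΣzᵢKᵢ = 1.746 > 1 and Σzᵢ/Kᵢ = 1.180 > 1, so g(0) = 0.746 > 0 and g(1) = -0.180 < 0.
Newton iteration, β⁰ = 0.7:
  β = 0.700: g = 0.0407, g' = -0.646 → β = 0.763
  β = 0.763: g = -0.0005, g' = -0.665 → β = 0.762
Converged at β = 0.762.

β = 0.762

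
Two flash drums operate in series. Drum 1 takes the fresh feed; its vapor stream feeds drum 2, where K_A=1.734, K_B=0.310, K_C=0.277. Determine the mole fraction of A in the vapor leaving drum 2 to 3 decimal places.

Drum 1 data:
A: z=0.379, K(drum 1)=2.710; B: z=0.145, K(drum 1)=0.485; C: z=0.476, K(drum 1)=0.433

y_A (drum 2) = 0.856

Drum 1:
Material balance + equilibrium reduce to Σ zᵢ(Kᵢ−1)/(1+ψ₁(Kᵢ−1)) = 0.
Check two-phase: ΣzᵢKᵢ = 1.304 > 1 and Σzᵢ/Kᵢ = 1.538 > 1, so g(0) = 0.304 > 0 and g(1) = -0.538 < 0.
Newton–Raphson from ψ₁ = 0.5:
  ψ₁ = 0.500: g = -0.1279, g' = -0.690 → ψ₁ = 0.315
  ψ₁ = 0.315: g = 0.0038, g' = -0.750 → ψ₁ = 0.320
Converged at ψ₁ = 0.320.
Drum-1 compositions:
  A: x = 0.245, y = 0.664
  B: x = 0.174, y = 0.084
  C: x = 0.581, y = 0.252
Drum-2 feed = drum-1 vapor: z₂ = (0.6641, 0.0842, 0.2517).
Drum 2:
Iterate (Newton) starting at ψ₂ = 0.43:
  ψ₂ = 0.430: g = 0.0238, g' = -0.565 → ψ₂ = 0.472
  ψ₂ = 0.472: g = -0.0005, g' = -0.589 → ψ₂ = 0.471
Converged at ψ₂ = 0.471.
  A: x = 0.493, y = 0.856
  B: x = 0.125, y = 0.039
  C: x = 0.382, y = 0.106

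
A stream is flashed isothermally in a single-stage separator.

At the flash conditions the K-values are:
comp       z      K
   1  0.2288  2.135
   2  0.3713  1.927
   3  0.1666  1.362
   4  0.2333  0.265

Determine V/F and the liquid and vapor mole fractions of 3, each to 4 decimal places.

V/F = 0.7602, x_3 = 0.1306, y_3 = 0.1779

Rachford–Rice: g(V/F) = Σ zᵢ(Kᵢ−1)/(1+V/F(Kᵢ−1)) = 0.
g(0) = ΣzᵢKᵢ − 1 = 0.4927 and g(1) = 1 − Σzᵢ/Kᵢ = -0.3025, so a root lies in (0, 1).
Iterate (Newton) starting at V/F = 0.5:
  V/F = 0.5000: g = 0.18082, g' = -0.5996 → V/F = 0.8015
  V/F = 0.8015: g = -0.03716, g' = -0.9456 → V/F = 0.7622
  V/F = 0.7622: g = -0.00176, g' = -0.8594 → V/F = 0.7602
Converged at V/F = 0.7602.
Compositions from xᵢ = zᵢ/(1+V/F(Kᵢ−1)), yᵢ = Kᵢxᵢ:
  1: x = 0.1228, y = 0.2622
  2: x = 0.2178, y = 0.4197
  3: x = 0.1306, y = 0.1779
  4: x = 0.5287, y = 0.1401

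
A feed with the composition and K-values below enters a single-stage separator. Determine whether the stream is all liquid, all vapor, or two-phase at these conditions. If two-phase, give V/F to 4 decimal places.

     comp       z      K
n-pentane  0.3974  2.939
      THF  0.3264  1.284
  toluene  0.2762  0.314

two-phase, V/F = 0.7502

ΣzᵢKᵢ = 1.6738; Σzᵢ/Kᵢ = 1.2690.
Both exceed 1, so a two-phase solution exists.
Newton iteration, ψ⁰ = 0.62:
  ψ = 0.6200: g = 0.09902, g' = -0.7207 → ψ = 0.7574
  ψ = 0.7574: g = -0.00596, g' = -0.8262 → ψ = 0.7502
Converged at ψ = 0.7502.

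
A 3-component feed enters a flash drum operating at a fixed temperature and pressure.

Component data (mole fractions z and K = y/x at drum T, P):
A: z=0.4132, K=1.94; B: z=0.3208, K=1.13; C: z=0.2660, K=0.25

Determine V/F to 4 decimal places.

Material balance + equilibrium reduce to Σ zᵢ(Kᵢ−1)/(1+V/F(Kᵢ−1)) = 0.
Check two-phase: ΣzᵢKᵢ = 1.2306 > 1 and Σzᵢ/Kᵢ = 1.5609 > 1, so g(0) = 0.2306 > 0 and g(1) = -0.5609 < 0.
Newton iteration, V/F⁰ = 0.5:
  V/F = 0.5000: g = -0.01582, g' = -0.5568 → V/F = 0.4716
  V/F = 0.4716: g = -0.00027, g' = -0.5383 → V/F = 0.4711
Converged at V/F = 0.4711.

V/F = 0.4711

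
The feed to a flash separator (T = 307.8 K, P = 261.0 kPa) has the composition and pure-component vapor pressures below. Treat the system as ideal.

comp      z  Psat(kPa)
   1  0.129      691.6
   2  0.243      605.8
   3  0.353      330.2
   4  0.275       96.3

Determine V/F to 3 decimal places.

Raoult's law: Kᵢ = Pᵢˢᵃᵗ/P = Pᵢˢᵃᵗ/261.0.
  K_1 = 691.6/261.0 = 2.64981, K_2 = 605.8/261.0 = 2.32107, K_3 = 330.2/261.0 = 1.26513, K_4 = 96.3/261.0 = 0.36897
Rachford–Rice: g(V/F) = Σ zᵢ(Kᵢ−1)/(1+V/F(Kᵢ−1)) = 0.
g(0) = ΣzᵢKᵢ − 1 = 0.454 and g(1) = 1 − Σzᵢ/Kᵢ = -0.178, so a root lies in (0, 1).
Newton iteration, V/F⁰ = 0.38:
  V/F = 0.380: g = 0.2013, g' = -0.531 → V/F = 0.759
  V/F = 0.759: g = -0.0006, g' = -0.596 → V/F = 0.758
Converged at V/F = 0.758.

V/F = 0.758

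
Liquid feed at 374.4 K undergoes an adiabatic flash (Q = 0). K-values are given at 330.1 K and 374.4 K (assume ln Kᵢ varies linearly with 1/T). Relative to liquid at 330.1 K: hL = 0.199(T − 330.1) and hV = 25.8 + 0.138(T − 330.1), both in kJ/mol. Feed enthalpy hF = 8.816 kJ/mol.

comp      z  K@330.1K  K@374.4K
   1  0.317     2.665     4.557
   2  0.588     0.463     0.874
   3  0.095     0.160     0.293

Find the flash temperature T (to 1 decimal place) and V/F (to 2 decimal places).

T = 339.5 K, V/F = 0.28

Adiabatic flash: solve Rachford–Rice at each trial T, then check hF = ψ·hV(T) + (1−ψ)·hL(T).
  T = 330.1 K: K = (2.665, 0.463, 0.160), RR gives ψ = 0.136, H_out = 3.498 kJ/mol
  T = 374.4 K: K = (4.557, 0.874, 0.293), RR gives ψ = 0.900, H_out = 29.609 kJ/mol
  T = 352.2 K: K = (3.542, 0.649, 0.221), RR gives ψ = 0.474, H_out = 15.989 kJ/mol
  T = 341.1 K: K = (3.085, 0.551, 0.189), RR gives ψ = 0.299, H_out = 9.703 kJ/mol
  T = 335.6 K: K = (2.871, 0.506, 0.174), RR gives ψ = 0.218, H_out = 6.636 kJ/mol
  T = 338.4 K: K = (2.978, 0.528, 0.181), RR gives ψ = 0.259, H_out = 8.201 kJ/mol
  T = 339.8 K: K = (3.033, 0.540, 0.185), RR gives ψ = 0.280, H_out = 8.980 kJ/mol
Linear interpolation between T = 338.4 (H_out = 8.201) and T = 339.8 (H_out = 8.980) on hF = 8.816 gives T ≈ 339.5 K, at which ψ = 0.28.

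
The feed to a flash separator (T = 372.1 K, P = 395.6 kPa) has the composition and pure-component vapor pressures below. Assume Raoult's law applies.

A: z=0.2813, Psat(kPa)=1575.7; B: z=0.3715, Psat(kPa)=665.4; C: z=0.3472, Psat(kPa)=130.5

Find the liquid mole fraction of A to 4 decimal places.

Raoult's law: Kᵢ = Pᵢˢᵃᵗ/P = Pᵢˢᵃᵗ/395.6.
  K_A = 1575.7/395.6 = 3.983064, K_B = 665.4/395.6 = 1.682002, K_C = 130.5/395.6 = 0.329879
Let ψ = V/F and solve Σ zᵢ(Kᵢ−1)/(1+ψ(Kᵢ−1)) = 0.
g(0) = ΣzᵢKᵢ − 1 = 0.8598 and g(1) = 1 − Σzᵢ/Kᵢ = -0.3440, so a root lies in (0, 1).
Newton–Raphson from ψ = 0.54:
  ψ = 0.5400: g = 0.14197, g' = -0.8424 → ψ = 0.7085
  ψ = 0.7085: g = -0.00268, g' = -0.9020 → ψ = 0.7056
Converged at ψ = 0.7056.
Compositions from xᵢ = zᵢ/(1+ψ(Kᵢ−1)), yᵢ = Kᵢxᵢ:
  A: x = 0.0906, y = 0.3609
  B: x = 0.2508, y = 0.4219
  C: x = 0.6586, y = 0.2173

x_A = 0.0906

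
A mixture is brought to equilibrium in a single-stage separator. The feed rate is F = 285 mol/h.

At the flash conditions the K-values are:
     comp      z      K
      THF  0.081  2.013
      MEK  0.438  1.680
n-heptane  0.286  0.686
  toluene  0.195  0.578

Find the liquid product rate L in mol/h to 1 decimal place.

L = 64.1 mol/h

Material balance + equilibrium reduce to Σ zᵢ(Kᵢ−1)/(1+V/F(Kᵢ−1)) = 0.
g(0) = ΣzᵢKᵢ − 1 = 0.208 and g(1) = 1 − Σzᵢ/Kᵢ = -0.055, so a root lies in (0, 1).
Newton iteration, V/F⁰ = 0.68:
  V/F = 0.680: g = 0.0227, g' = -0.238 → V/F = 0.775
Converged at V/F = 0.775.
Then V = V/F·F = 0.7752·285 = 220.9 mol/h and L = F − V = 64.1 mol/h.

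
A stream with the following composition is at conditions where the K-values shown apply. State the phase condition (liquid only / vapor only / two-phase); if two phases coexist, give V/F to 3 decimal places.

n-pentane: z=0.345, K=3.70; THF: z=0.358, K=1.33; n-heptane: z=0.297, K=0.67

ΣzᵢKᵢ = 1.952; Σzᵢ/Kᵢ = 0.806.
Since Σzᵢ/Kᵢ < 1 the mixture is above its dew point — single vapor phase.

vapor only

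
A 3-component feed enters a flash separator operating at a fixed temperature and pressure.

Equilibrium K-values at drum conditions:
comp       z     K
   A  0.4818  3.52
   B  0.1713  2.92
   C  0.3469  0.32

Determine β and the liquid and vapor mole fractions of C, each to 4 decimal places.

β = 0.8123, x_C = 0.7750, y_C = 0.2480

Let β = V/F and solve Σ zᵢ(Kᵢ−1)/(1+β(Kᵢ−1)) = 0.
Feasibility: ΣzᵢKᵢ = 2.3071, Σzᵢ/Kᵢ = 1.2796 — both > 1, two phases present.
Iterate (Newton) starting at β = 0.5:
  β = 0.5000: g = 0.34762, g' = -1.1317 → β = 0.8072
  β = 0.8072: g = 0.00625, g' = -1.2177 → β = 0.8123
Converged at β = 0.8123.
Compositions from xᵢ = zᵢ/(1+β(Kᵢ−1)), yᵢ = Kᵢxᵢ:
  A: x = 0.1581, y = 0.5566
  B: x = 0.0669, y = 0.1954
  C: x = 0.7750, y = 0.2480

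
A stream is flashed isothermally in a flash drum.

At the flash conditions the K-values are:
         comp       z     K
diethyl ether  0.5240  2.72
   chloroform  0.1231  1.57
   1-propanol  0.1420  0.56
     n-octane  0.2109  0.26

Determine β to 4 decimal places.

β = 0.7487

Rachford–Rice: g(β) = Σ zᵢ(Kᵢ−1)/(1+β(Kᵢ−1)) = 0.
Feasibility: ΣzᵢKᵢ = 1.7529, Σzᵢ/Kᵢ = 1.3358 — both > 1, two phases present.
Newton iteration, β⁰ = 0.5:
  β = 0.5000: g = 0.21134, g' = -0.8085 → β = 0.7614
  β = 0.7614: g = -0.01229, g' = -0.9782 → β = 0.7488
  β = 0.7488: g = -0.00013, g' = -0.9579 → β = 0.7487
Converged at β = 0.7487.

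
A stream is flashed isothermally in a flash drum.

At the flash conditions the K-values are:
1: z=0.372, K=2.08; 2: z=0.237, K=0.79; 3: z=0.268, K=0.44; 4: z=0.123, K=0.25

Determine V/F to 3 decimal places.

Rachford–Rice: g(V/F) = Σ zᵢ(Kᵢ−1)/(1+V/F(Kᵢ−1)) = 0.
g(0) = ΣzᵢKᵢ − 1 = 0.110 and g(1) = 1 − Σzᵢ/Kᵢ = -0.580, so a root lies in (0, 1).
Newton–Raphson from V/F = 0.5:
  V/F = 0.500: g = -0.1508, g' = -0.535 → V/F = 0.218
  V/F = 0.218: g = -0.0084, g' = -0.504 → V/F = 0.202
Converged at V/F = 0.202.

V/F = 0.202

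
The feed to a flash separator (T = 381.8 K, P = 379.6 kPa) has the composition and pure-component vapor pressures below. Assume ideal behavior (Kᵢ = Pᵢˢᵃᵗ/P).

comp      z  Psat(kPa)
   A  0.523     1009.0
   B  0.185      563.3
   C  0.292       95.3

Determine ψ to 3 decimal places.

Raoult's law: Kᵢ = Pᵢˢᵃᵗ/P = Pᵢˢᵃᵗ/379.6.
  K_A = 1009.0/379.6 = 2.65806, K_B = 563.3/379.6 = 1.48393, K_C = 95.3/379.6 = 0.25105
Rachford–Rice: g(ψ) = Σ zᵢ(Kᵢ−1)/(1+ψ(Kᵢ−1)) = 0.
g(0) = ΣzᵢKᵢ − 1 = 0.738 and g(1) = 1 − Σzᵢ/Kᵢ = -0.485, so a root lies in (0, 1).
Iterate (Newton) starting at ψ = 0.5:
  ψ = 0.500: g = 0.1966, g' = -0.876 → ψ = 0.724
  ψ = 0.724: g = -0.0177, g' = -1.103 → ψ = 0.708
Converged at ψ = 0.708.

ψ = 0.708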